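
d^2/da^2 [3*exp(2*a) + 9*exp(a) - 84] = (12*exp(a) + 9)*exp(a)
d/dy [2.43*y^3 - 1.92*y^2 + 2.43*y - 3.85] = 7.29*y^2 - 3.84*y + 2.43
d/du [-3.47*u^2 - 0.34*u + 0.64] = -6.94*u - 0.34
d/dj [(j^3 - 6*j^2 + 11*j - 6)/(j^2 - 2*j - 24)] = (j^4 - 4*j^3 - 71*j^2 + 300*j - 276)/(j^4 - 4*j^3 - 44*j^2 + 96*j + 576)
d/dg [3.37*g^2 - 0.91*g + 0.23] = 6.74*g - 0.91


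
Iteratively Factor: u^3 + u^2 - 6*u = (u - 2)*(u^2 + 3*u) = u*(u - 2)*(u + 3)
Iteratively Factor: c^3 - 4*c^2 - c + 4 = (c - 1)*(c^2 - 3*c - 4) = (c - 1)*(c + 1)*(c - 4)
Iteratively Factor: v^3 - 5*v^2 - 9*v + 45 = (v + 3)*(v^2 - 8*v + 15) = (v - 3)*(v + 3)*(v - 5)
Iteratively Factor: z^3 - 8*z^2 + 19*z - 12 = (z - 3)*(z^2 - 5*z + 4) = (z - 3)*(z - 1)*(z - 4)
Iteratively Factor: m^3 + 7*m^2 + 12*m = (m + 4)*(m^2 + 3*m) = m*(m + 4)*(m + 3)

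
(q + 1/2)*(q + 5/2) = q^2 + 3*q + 5/4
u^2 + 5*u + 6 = (u + 2)*(u + 3)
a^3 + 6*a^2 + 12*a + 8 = (a + 2)^3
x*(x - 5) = x^2 - 5*x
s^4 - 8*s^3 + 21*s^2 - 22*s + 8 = (s - 4)*(s - 2)*(s - 1)^2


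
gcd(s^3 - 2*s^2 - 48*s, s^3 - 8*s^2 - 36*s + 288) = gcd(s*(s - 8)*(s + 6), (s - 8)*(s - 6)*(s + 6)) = s^2 - 2*s - 48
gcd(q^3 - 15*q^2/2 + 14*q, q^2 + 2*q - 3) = 1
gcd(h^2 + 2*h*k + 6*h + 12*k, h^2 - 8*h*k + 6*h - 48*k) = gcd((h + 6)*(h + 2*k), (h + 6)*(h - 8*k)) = h + 6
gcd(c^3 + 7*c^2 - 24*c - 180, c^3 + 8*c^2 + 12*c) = c + 6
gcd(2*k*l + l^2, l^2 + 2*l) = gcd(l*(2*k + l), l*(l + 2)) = l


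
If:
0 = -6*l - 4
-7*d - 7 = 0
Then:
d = -1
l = -2/3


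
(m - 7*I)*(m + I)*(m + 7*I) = m^3 + I*m^2 + 49*m + 49*I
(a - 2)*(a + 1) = a^2 - a - 2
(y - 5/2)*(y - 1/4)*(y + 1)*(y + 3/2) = y^4 - y^3/4 - 19*y^2/4 - 41*y/16 + 15/16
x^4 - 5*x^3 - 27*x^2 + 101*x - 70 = (x - 7)*(x - 2)*(x - 1)*(x + 5)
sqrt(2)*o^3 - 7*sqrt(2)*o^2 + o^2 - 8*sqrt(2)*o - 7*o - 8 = (o - 8)*(o + 1)*(sqrt(2)*o + 1)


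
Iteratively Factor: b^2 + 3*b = (b + 3)*(b)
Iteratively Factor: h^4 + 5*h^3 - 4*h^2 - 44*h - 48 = (h + 4)*(h^3 + h^2 - 8*h - 12) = (h + 2)*(h + 4)*(h^2 - h - 6) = (h + 2)^2*(h + 4)*(h - 3)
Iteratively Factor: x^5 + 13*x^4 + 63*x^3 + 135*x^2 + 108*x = (x)*(x^4 + 13*x^3 + 63*x^2 + 135*x + 108) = x*(x + 3)*(x^3 + 10*x^2 + 33*x + 36) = x*(x + 3)^2*(x^2 + 7*x + 12) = x*(x + 3)^3*(x + 4)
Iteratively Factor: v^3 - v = (v + 1)*(v^2 - v) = (v - 1)*(v + 1)*(v)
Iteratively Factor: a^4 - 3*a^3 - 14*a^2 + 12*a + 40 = (a - 2)*(a^3 - a^2 - 16*a - 20) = (a - 2)*(a + 2)*(a^2 - 3*a - 10) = (a - 2)*(a + 2)^2*(a - 5)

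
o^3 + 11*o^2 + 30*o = o*(o + 5)*(o + 6)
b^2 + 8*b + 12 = (b + 2)*(b + 6)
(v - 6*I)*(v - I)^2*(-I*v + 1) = -I*v^4 - 7*v^3 + 5*I*v^2 - 7*v + 6*I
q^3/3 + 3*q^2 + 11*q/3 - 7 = (q/3 + 1)*(q - 1)*(q + 7)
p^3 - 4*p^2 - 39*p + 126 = (p - 7)*(p - 3)*(p + 6)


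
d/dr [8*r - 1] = 8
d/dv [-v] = -1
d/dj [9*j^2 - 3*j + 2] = 18*j - 3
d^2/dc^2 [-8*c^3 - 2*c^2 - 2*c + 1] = -48*c - 4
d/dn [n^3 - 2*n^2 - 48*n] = 3*n^2 - 4*n - 48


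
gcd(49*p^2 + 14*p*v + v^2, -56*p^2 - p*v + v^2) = 7*p + v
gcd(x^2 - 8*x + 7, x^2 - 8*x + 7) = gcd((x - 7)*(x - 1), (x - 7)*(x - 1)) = x^2 - 8*x + 7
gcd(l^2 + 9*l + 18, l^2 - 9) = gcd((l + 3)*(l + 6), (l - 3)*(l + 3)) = l + 3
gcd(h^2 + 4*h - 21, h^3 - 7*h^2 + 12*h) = h - 3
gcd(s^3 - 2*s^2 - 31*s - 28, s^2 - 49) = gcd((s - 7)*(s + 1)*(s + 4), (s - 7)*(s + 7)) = s - 7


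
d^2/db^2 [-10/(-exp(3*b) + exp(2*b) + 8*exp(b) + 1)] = 10*((-9*exp(2*b) + 4*exp(b) + 8)*(-exp(3*b) + exp(2*b) + 8*exp(b) + 1) - 2*(-3*exp(2*b) + 2*exp(b) + 8)^2*exp(b))*exp(b)/(-exp(3*b) + exp(2*b) + 8*exp(b) + 1)^3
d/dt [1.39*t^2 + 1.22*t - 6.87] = 2.78*t + 1.22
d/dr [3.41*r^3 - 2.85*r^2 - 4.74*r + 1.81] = 10.23*r^2 - 5.7*r - 4.74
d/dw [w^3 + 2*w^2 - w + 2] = 3*w^2 + 4*w - 1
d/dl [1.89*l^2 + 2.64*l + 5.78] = 3.78*l + 2.64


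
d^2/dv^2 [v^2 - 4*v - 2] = 2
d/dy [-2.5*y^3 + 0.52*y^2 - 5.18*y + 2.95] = -7.5*y^2 + 1.04*y - 5.18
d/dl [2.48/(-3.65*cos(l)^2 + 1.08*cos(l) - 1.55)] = (2.6784 - 18.104*cos(l))*sin(l)/(3.65*cos(l)^2 - 1.08*cos(l) + 1.55)^2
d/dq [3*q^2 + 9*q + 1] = 6*q + 9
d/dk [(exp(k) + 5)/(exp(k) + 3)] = -2*exp(k)/(exp(k) + 3)^2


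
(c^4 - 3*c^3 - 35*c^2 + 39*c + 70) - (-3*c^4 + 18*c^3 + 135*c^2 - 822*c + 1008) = 4*c^4 - 21*c^3 - 170*c^2 + 861*c - 938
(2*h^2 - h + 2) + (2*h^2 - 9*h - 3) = 4*h^2 - 10*h - 1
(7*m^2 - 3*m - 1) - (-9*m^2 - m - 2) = 16*m^2 - 2*m + 1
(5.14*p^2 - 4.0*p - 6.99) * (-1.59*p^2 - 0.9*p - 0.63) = -8.1726*p^4 + 1.734*p^3 + 11.4759*p^2 + 8.811*p + 4.4037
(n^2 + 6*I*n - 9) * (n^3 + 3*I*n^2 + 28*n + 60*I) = n^5 + 9*I*n^4 + n^3 + 201*I*n^2 - 612*n - 540*I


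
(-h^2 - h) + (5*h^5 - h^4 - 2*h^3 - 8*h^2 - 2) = 5*h^5 - h^4 - 2*h^3 - 9*h^2 - h - 2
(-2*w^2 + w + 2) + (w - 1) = -2*w^2 + 2*w + 1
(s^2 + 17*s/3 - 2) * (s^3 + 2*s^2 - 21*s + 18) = s^5 + 23*s^4/3 - 35*s^3/3 - 105*s^2 + 144*s - 36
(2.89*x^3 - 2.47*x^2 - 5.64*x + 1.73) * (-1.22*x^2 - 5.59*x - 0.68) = -3.5258*x^5 - 13.1417*x^4 + 18.7229*x^3 + 31.0966*x^2 - 5.8355*x - 1.1764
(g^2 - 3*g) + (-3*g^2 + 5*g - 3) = -2*g^2 + 2*g - 3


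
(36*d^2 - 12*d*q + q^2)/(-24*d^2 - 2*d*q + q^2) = (-6*d + q)/(4*d + q)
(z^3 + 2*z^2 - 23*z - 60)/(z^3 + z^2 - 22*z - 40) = (z + 3)/(z + 2)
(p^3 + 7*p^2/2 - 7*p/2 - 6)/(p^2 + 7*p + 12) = (2*p^2 - p - 3)/(2*(p + 3))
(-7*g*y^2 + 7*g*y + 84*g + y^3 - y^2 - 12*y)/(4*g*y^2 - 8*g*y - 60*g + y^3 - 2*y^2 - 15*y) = (-7*g*y + 28*g + y^2 - 4*y)/(4*g*y - 20*g + y^2 - 5*y)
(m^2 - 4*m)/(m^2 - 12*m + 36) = m*(m - 4)/(m^2 - 12*m + 36)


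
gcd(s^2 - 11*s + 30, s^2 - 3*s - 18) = s - 6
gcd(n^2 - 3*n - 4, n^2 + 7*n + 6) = n + 1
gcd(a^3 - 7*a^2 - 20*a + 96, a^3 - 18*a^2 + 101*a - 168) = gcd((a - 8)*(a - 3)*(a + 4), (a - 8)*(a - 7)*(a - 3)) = a^2 - 11*a + 24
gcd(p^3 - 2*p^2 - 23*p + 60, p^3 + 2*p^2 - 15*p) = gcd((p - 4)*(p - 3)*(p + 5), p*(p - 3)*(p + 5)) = p^2 + 2*p - 15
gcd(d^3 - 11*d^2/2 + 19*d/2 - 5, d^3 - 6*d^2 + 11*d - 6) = d^2 - 3*d + 2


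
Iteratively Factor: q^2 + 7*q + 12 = (q + 3)*(q + 4)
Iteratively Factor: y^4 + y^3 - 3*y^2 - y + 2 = (y - 1)*(y^3 + 2*y^2 - y - 2) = (y - 1)*(y + 2)*(y^2 - 1) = (y - 1)*(y + 1)*(y + 2)*(y - 1)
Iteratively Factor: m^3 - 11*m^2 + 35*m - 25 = (m - 5)*(m^2 - 6*m + 5) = (m - 5)^2*(m - 1)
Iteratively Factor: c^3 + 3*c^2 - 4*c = (c - 1)*(c^2 + 4*c) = c*(c - 1)*(c + 4)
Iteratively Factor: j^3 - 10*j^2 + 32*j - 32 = (j - 2)*(j^2 - 8*j + 16) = (j - 4)*(j - 2)*(j - 4)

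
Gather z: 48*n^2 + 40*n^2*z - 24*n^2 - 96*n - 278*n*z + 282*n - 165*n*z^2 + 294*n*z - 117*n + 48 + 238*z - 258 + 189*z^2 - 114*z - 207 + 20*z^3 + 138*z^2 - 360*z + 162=24*n^2 + 69*n + 20*z^3 + z^2*(327 - 165*n) + z*(40*n^2 + 16*n - 236) - 255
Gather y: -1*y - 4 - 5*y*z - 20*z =y*(-5*z - 1) - 20*z - 4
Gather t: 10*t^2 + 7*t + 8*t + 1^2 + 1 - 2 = 10*t^2 + 15*t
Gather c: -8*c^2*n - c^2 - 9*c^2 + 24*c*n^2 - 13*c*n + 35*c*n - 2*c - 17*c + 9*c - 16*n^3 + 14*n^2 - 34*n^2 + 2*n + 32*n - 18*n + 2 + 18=c^2*(-8*n - 10) + c*(24*n^2 + 22*n - 10) - 16*n^3 - 20*n^2 + 16*n + 20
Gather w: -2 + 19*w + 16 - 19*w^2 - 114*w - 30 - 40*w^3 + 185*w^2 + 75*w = -40*w^3 + 166*w^2 - 20*w - 16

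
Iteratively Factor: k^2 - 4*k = (k - 4)*(k)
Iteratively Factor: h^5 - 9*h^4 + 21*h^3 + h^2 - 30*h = (h - 5)*(h^4 - 4*h^3 + h^2 + 6*h) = h*(h - 5)*(h^3 - 4*h^2 + h + 6) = h*(h - 5)*(h - 2)*(h^2 - 2*h - 3) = h*(h - 5)*(h - 2)*(h + 1)*(h - 3)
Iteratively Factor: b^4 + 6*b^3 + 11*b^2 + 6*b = (b + 1)*(b^3 + 5*b^2 + 6*b) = (b + 1)*(b + 2)*(b^2 + 3*b) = b*(b + 1)*(b + 2)*(b + 3)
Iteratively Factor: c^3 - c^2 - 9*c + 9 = (c + 3)*(c^2 - 4*c + 3) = (c - 3)*(c + 3)*(c - 1)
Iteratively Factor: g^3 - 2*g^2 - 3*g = (g - 3)*(g^2 + g) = (g - 3)*(g + 1)*(g)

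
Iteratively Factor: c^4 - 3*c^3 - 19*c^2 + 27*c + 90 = (c + 2)*(c^3 - 5*c^2 - 9*c + 45) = (c - 3)*(c + 2)*(c^2 - 2*c - 15) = (c - 3)*(c + 2)*(c + 3)*(c - 5)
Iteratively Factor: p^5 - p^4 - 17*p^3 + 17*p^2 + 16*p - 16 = (p - 1)*(p^4 - 17*p^2 + 16) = (p - 1)*(p + 4)*(p^3 - 4*p^2 - p + 4) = (p - 1)^2*(p + 4)*(p^2 - 3*p - 4) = (p - 4)*(p - 1)^2*(p + 4)*(p + 1)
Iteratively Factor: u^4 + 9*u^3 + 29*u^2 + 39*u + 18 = (u + 3)*(u^3 + 6*u^2 + 11*u + 6) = (u + 1)*(u + 3)*(u^2 + 5*u + 6) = (u + 1)*(u + 2)*(u + 3)*(u + 3)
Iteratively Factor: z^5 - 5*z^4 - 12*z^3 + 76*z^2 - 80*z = (z)*(z^4 - 5*z^3 - 12*z^2 + 76*z - 80) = z*(z + 4)*(z^3 - 9*z^2 + 24*z - 20) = z*(z - 2)*(z + 4)*(z^2 - 7*z + 10) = z*(z - 5)*(z - 2)*(z + 4)*(z - 2)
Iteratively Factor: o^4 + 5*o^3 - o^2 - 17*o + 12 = (o - 1)*(o^3 + 6*o^2 + 5*o - 12) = (o - 1)*(o + 4)*(o^2 + 2*o - 3) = (o - 1)*(o + 3)*(o + 4)*(o - 1)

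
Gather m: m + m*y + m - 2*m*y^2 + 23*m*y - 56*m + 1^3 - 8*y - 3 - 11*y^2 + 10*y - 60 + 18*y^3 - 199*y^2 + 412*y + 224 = m*(-2*y^2 + 24*y - 54) + 18*y^3 - 210*y^2 + 414*y + 162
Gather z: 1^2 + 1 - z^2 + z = -z^2 + z + 2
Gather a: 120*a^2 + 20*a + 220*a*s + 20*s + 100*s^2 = 120*a^2 + a*(220*s + 20) + 100*s^2 + 20*s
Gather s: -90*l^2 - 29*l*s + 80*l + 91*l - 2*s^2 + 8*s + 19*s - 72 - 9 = -90*l^2 + 171*l - 2*s^2 + s*(27 - 29*l) - 81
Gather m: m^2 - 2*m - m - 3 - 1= m^2 - 3*m - 4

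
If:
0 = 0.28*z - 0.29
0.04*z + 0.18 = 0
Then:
No Solution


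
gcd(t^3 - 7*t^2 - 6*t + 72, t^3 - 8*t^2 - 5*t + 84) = t^2 - t - 12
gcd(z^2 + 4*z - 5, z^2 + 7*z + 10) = z + 5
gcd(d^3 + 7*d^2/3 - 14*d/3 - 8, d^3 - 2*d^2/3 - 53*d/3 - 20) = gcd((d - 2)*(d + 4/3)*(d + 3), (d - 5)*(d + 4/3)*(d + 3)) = d^2 + 13*d/3 + 4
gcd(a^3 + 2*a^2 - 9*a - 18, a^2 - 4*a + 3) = a - 3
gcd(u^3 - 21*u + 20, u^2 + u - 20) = u^2 + u - 20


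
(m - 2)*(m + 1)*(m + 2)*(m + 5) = m^4 + 6*m^3 + m^2 - 24*m - 20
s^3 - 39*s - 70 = (s - 7)*(s + 2)*(s + 5)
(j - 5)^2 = j^2 - 10*j + 25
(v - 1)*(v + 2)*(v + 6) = v^3 + 7*v^2 + 4*v - 12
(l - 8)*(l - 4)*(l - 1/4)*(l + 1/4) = l^4 - 12*l^3 + 511*l^2/16 + 3*l/4 - 2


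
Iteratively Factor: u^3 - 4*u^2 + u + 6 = (u + 1)*(u^2 - 5*u + 6) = (u - 3)*(u + 1)*(u - 2)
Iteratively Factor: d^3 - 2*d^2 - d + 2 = (d - 1)*(d^2 - d - 2) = (d - 1)*(d + 1)*(d - 2)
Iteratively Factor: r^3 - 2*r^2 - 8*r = (r - 4)*(r^2 + 2*r) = r*(r - 4)*(r + 2)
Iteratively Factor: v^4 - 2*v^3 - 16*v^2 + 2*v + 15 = (v - 5)*(v^3 + 3*v^2 - v - 3) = (v - 5)*(v + 3)*(v^2 - 1) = (v - 5)*(v - 1)*(v + 3)*(v + 1)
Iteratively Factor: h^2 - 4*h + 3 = (h - 3)*(h - 1)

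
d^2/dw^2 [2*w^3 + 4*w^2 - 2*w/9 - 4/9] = 12*w + 8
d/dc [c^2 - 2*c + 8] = 2*c - 2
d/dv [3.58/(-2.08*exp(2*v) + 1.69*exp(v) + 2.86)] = (14.8928*exp(v) - 6.0502)*exp(v)/(-2.08*exp(2*v) + 1.69*exp(v) + 2.86)^2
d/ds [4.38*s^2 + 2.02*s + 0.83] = 8.76*s + 2.02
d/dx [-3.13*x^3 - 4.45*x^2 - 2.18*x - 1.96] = -9.39*x^2 - 8.9*x - 2.18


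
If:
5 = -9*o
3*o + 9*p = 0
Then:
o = -5/9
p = 5/27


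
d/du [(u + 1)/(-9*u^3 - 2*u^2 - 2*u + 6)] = (-9*u^3 - 2*u^2 - 2*u + (u + 1)*(27*u^2 + 4*u + 2) + 6)/(9*u^3 + 2*u^2 + 2*u - 6)^2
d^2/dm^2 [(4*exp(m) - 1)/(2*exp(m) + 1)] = (6 - 12*exp(m))*exp(m)/(8*exp(3*m) + 12*exp(2*m) + 6*exp(m) + 1)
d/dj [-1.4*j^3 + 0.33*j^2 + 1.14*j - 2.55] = -4.2*j^2 + 0.66*j + 1.14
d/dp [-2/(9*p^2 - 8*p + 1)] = 4*(9*p - 4)/(9*p^2 - 8*p + 1)^2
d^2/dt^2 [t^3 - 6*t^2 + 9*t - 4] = 6*t - 12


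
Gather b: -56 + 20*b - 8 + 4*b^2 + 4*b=4*b^2 + 24*b - 64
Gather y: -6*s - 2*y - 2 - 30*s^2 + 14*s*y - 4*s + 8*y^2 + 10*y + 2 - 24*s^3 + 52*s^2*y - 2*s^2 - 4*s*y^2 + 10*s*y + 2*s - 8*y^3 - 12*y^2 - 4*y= -24*s^3 - 32*s^2 - 8*s - 8*y^3 + y^2*(-4*s - 4) + y*(52*s^2 + 24*s + 4)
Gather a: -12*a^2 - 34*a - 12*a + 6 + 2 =-12*a^2 - 46*a + 8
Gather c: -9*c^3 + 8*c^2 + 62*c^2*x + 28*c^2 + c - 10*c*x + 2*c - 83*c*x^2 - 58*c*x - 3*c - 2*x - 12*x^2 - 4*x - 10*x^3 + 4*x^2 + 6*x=-9*c^3 + c^2*(62*x + 36) + c*(-83*x^2 - 68*x) - 10*x^3 - 8*x^2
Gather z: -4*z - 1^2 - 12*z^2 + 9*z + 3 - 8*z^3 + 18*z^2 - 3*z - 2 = -8*z^3 + 6*z^2 + 2*z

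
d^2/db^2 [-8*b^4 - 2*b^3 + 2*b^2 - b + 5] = -96*b^2 - 12*b + 4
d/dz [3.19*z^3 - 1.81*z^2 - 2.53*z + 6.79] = 9.57*z^2 - 3.62*z - 2.53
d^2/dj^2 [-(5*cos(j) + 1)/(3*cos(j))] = (cos(j)^2 - 2)/(3*cos(j)^3)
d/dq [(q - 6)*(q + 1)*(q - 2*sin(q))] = -(q - 6)*(q + 1)*(2*cos(q) - 1) + (q - 6)*(q - 2*sin(q)) + (q + 1)*(q - 2*sin(q))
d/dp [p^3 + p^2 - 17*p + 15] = 3*p^2 + 2*p - 17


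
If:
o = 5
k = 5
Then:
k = 5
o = 5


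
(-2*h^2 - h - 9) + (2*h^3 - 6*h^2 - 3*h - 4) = 2*h^3 - 8*h^2 - 4*h - 13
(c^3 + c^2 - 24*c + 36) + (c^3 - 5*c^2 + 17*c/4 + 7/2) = 2*c^3 - 4*c^2 - 79*c/4 + 79/2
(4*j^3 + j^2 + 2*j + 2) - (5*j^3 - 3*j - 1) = -j^3 + j^2 + 5*j + 3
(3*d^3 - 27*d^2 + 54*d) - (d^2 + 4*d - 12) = 3*d^3 - 28*d^2 + 50*d + 12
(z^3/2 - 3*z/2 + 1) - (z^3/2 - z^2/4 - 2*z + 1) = z^2/4 + z/2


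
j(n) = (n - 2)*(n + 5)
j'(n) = 2*n + 3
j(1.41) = -3.78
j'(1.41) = 5.82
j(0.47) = -8.37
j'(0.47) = 3.94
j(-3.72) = -7.32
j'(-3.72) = -4.44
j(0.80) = -6.96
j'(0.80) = 4.60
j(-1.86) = -12.12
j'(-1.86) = -0.72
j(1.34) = -4.18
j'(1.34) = 5.68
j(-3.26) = -9.15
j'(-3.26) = -3.52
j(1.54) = -3.01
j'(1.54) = 6.08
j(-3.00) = -10.00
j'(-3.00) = -3.00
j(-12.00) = 98.00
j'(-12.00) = -21.00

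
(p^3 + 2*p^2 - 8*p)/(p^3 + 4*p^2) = (p - 2)/p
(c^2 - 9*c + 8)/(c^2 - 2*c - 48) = (c - 1)/(c + 6)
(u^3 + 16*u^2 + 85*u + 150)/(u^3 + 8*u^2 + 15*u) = (u^2 + 11*u + 30)/(u*(u + 3))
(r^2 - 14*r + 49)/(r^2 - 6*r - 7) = (r - 7)/(r + 1)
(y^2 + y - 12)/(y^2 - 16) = (y - 3)/(y - 4)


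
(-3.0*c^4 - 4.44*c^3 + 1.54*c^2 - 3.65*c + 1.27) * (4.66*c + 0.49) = -13.98*c^5 - 22.1604*c^4 + 5.0008*c^3 - 16.2544*c^2 + 4.1297*c + 0.6223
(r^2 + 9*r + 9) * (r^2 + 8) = r^4 + 9*r^3 + 17*r^2 + 72*r + 72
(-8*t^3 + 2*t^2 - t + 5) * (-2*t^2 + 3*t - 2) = 16*t^5 - 28*t^4 + 24*t^3 - 17*t^2 + 17*t - 10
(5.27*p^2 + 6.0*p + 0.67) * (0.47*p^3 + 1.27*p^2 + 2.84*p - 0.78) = 2.4769*p^5 + 9.5129*p^4 + 22.9017*p^3 + 13.7803*p^2 - 2.7772*p - 0.5226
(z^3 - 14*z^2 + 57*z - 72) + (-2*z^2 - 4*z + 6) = z^3 - 16*z^2 + 53*z - 66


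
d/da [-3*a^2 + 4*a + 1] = 4 - 6*a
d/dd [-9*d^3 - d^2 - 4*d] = -27*d^2 - 2*d - 4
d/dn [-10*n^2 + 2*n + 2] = 2 - 20*n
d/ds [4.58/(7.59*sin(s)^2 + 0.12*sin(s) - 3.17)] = -(69.5244*sin(s) + 0.5496)*cos(s)/(7.59*sin(s)^2 + 0.12*sin(s) - 3.17)^2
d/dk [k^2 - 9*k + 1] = 2*k - 9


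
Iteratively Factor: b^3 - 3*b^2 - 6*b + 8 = (b - 1)*(b^2 - 2*b - 8) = (b - 1)*(b + 2)*(b - 4)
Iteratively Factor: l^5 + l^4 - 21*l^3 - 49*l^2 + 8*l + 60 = (l - 1)*(l^4 + 2*l^3 - 19*l^2 - 68*l - 60) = (l - 1)*(l + 3)*(l^3 - l^2 - 16*l - 20) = (l - 5)*(l - 1)*(l + 3)*(l^2 + 4*l + 4) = (l - 5)*(l - 1)*(l + 2)*(l + 3)*(l + 2)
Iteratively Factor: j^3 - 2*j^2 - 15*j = (j - 5)*(j^2 + 3*j) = (j - 5)*(j + 3)*(j)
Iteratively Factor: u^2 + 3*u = (u)*(u + 3)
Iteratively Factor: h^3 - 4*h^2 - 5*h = (h)*(h^2 - 4*h - 5) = h*(h + 1)*(h - 5)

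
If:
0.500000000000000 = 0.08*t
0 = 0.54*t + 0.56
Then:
No Solution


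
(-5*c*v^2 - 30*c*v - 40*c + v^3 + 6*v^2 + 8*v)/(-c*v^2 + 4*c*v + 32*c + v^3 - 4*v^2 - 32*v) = (-5*c*v - 10*c + v^2 + 2*v)/(-c*v + 8*c + v^2 - 8*v)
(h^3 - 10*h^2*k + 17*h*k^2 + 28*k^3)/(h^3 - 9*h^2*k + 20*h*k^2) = (h^2 - 6*h*k - 7*k^2)/(h*(h - 5*k))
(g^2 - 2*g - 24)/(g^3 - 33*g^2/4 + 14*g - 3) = 4*(g + 4)/(4*g^2 - 9*g + 2)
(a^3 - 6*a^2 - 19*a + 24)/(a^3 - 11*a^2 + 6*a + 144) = (a - 1)/(a - 6)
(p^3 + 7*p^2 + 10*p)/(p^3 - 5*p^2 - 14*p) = (p + 5)/(p - 7)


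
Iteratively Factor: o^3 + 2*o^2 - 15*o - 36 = (o - 4)*(o^2 + 6*o + 9) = (o - 4)*(o + 3)*(o + 3)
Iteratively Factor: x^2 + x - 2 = (x - 1)*(x + 2)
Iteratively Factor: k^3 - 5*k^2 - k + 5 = (k - 5)*(k^2 - 1) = (k - 5)*(k - 1)*(k + 1)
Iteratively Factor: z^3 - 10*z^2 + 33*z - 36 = (z - 4)*(z^2 - 6*z + 9) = (z - 4)*(z - 3)*(z - 3)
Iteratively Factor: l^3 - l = (l - 1)*(l^2 + l) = l*(l - 1)*(l + 1)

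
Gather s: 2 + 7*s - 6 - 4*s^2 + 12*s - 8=-4*s^2 + 19*s - 12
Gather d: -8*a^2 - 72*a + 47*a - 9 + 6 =-8*a^2 - 25*a - 3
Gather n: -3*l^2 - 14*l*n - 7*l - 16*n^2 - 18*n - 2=-3*l^2 - 7*l - 16*n^2 + n*(-14*l - 18) - 2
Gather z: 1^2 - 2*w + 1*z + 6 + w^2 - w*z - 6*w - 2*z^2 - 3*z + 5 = w^2 - 8*w - 2*z^2 + z*(-w - 2) + 12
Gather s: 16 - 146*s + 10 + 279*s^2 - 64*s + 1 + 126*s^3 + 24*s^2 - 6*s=126*s^3 + 303*s^2 - 216*s + 27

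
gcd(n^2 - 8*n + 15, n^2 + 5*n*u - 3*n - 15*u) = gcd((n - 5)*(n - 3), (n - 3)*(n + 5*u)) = n - 3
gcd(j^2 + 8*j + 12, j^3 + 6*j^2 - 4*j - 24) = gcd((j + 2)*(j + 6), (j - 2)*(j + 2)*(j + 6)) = j^2 + 8*j + 12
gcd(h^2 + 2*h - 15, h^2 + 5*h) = h + 5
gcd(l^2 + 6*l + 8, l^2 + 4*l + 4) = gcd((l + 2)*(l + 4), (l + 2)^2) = l + 2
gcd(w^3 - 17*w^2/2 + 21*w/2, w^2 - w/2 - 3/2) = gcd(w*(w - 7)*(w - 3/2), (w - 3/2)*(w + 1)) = w - 3/2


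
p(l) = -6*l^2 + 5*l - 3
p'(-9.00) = 113.00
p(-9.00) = -534.00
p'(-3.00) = 41.00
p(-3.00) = -72.00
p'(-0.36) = 9.32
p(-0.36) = -5.58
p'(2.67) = -27.04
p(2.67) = -32.42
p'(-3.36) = 45.32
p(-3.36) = -87.54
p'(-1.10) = 18.20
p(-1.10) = -15.76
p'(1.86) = -17.32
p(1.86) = -14.46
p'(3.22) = -33.64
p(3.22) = -49.11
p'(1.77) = -16.24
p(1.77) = -12.95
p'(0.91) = -5.92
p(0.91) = -3.42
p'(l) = 5 - 12*l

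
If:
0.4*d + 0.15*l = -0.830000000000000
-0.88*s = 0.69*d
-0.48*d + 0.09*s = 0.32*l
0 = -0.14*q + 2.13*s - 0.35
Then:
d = -5.85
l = 10.06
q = 67.27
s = 4.59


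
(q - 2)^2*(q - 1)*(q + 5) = q^4 - 17*q^2 + 36*q - 20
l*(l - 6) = l^2 - 6*l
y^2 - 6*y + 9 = (y - 3)^2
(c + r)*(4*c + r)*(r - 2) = 4*c^2*r - 8*c^2 + 5*c*r^2 - 10*c*r + r^3 - 2*r^2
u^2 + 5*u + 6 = (u + 2)*(u + 3)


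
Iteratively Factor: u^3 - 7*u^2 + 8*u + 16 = (u - 4)*(u^2 - 3*u - 4) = (u - 4)^2*(u + 1)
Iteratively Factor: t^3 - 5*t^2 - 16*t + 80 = (t - 4)*(t^2 - t - 20) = (t - 4)*(t + 4)*(t - 5)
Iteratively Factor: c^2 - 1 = (c + 1)*(c - 1)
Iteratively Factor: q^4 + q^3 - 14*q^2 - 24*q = (q + 3)*(q^3 - 2*q^2 - 8*q) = q*(q + 3)*(q^2 - 2*q - 8) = q*(q + 2)*(q + 3)*(q - 4)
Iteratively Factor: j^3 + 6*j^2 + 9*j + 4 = (j + 1)*(j^2 + 5*j + 4) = (j + 1)*(j + 4)*(j + 1)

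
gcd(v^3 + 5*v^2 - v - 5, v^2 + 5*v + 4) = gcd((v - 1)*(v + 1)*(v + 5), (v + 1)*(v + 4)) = v + 1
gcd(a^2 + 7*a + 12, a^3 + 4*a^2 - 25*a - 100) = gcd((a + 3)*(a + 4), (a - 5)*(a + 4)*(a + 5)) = a + 4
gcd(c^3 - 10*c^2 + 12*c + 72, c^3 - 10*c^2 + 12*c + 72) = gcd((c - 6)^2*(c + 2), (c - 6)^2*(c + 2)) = c^3 - 10*c^2 + 12*c + 72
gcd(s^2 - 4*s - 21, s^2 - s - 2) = 1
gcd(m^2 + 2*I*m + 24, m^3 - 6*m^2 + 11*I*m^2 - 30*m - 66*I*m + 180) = m + 6*I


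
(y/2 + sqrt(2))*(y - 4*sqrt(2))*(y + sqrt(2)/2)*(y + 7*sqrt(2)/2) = y^4/2 + sqrt(2)*y^3 - 57*y^2/4 - 71*sqrt(2)*y/2 - 28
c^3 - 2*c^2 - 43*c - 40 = (c - 8)*(c + 1)*(c + 5)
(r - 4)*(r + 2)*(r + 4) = r^3 + 2*r^2 - 16*r - 32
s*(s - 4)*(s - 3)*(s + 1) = s^4 - 6*s^3 + 5*s^2 + 12*s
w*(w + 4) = w^2 + 4*w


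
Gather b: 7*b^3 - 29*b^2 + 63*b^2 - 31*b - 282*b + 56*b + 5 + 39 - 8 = 7*b^3 + 34*b^2 - 257*b + 36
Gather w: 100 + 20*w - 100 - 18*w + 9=2*w + 9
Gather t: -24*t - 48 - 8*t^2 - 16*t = -8*t^2 - 40*t - 48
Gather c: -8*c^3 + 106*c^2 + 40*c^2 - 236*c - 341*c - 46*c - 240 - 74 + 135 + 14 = -8*c^3 + 146*c^2 - 623*c - 165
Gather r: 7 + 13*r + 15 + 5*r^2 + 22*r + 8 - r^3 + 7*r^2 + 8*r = -r^3 + 12*r^2 + 43*r + 30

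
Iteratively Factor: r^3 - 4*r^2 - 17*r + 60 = (r - 5)*(r^2 + r - 12) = (r - 5)*(r - 3)*(r + 4)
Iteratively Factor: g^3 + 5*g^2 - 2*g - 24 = (g + 3)*(g^2 + 2*g - 8) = (g - 2)*(g + 3)*(g + 4)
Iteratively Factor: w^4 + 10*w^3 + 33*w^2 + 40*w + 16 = (w + 1)*(w^3 + 9*w^2 + 24*w + 16) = (w + 1)*(w + 4)*(w^2 + 5*w + 4) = (w + 1)*(w + 4)^2*(w + 1)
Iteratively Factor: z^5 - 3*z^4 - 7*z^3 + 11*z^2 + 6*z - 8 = (z + 1)*(z^4 - 4*z^3 - 3*z^2 + 14*z - 8) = (z - 4)*(z + 1)*(z^3 - 3*z + 2) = (z - 4)*(z + 1)*(z + 2)*(z^2 - 2*z + 1) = (z - 4)*(z - 1)*(z + 1)*(z + 2)*(z - 1)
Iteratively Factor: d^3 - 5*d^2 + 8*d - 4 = (d - 2)*(d^2 - 3*d + 2) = (d - 2)*(d - 1)*(d - 2)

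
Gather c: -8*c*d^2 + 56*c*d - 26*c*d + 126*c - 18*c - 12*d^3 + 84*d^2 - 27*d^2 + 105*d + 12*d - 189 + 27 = c*(-8*d^2 + 30*d + 108) - 12*d^3 + 57*d^2 + 117*d - 162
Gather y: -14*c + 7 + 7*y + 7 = -14*c + 7*y + 14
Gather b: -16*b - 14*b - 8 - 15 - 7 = -30*b - 30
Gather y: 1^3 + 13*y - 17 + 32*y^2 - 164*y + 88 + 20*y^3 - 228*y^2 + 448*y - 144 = 20*y^3 - 196*y^2 + 297*y - 72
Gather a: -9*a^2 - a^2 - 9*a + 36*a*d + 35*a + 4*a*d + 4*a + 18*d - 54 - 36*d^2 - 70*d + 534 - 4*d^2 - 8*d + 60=-10*a^2 + a*(40*d + 30) - 40*d^2 - 60*d + 540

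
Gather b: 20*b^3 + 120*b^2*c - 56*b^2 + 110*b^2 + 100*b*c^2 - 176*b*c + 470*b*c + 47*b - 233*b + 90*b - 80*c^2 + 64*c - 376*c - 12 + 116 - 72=20*b^3 + b^2*(120*c + 54) + b*(100*c^2 + 294*c - 96) - 80*c^2 - 312*c + 32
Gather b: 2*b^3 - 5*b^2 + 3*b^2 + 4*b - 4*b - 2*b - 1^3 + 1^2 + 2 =2*b^3 - 2*b^2 - 2*b + 2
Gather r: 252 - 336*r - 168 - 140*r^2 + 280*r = -140*r^2 - 56*r + 84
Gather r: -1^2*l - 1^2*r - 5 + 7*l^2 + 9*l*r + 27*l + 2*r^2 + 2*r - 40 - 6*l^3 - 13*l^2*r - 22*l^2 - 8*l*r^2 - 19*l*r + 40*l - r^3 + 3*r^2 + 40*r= -6*l^3 - 15*l^2 + 66*l - r^3 + r^2*(5 - 8*l) + r*(-13*l^2 - 10*l + 41) - 45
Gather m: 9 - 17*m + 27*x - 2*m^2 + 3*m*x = -2*m^2 + m*(3*x - 17) + 27*x + 9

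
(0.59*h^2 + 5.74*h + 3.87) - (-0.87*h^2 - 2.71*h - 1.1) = 1.46*h^2 + 8.45*h + 4.97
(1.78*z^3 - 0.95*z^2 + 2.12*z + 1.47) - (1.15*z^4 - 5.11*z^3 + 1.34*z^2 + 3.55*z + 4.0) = -1.15*z^4 + 6.89*z^3 - 2.29*z^2 - 1.43*z - 2.53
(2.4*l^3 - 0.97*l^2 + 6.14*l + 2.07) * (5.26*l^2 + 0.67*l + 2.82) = 12.624*l^5 - 3.4942*l^4 + 38.4145*l^3 + 12.2666*l^2 + 18.7017*l + 5.8374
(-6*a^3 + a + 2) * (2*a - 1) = -12*a^4 + 6*a^3 + 2*a^2 + 3*a - 2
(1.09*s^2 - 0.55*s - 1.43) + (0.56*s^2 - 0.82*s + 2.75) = 1.65*s^2 - 1.37*s + 1.32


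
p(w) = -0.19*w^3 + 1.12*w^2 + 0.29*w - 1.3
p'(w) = -0.57*w^2 + 2.24*w + 0.29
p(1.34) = 0.64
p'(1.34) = 2.27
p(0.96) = -0.16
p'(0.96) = 1.92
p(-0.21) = -1.31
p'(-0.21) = -0.21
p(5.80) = 0.99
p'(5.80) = -5.89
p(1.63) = 1.33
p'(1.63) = 2.43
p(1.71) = 1.52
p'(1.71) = 2.45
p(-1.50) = 1.43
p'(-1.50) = -4.35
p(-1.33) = 0.74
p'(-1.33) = -3.70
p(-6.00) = 78.32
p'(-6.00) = -33.67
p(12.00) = -164.86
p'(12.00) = -54.91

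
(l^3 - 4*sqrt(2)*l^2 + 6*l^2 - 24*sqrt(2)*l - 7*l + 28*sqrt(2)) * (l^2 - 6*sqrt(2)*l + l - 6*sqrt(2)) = l^5 - 10*sqrt(2)*l^4 + 7*l^4 - 70*sqrt(2)*l^3 + 47*l^3 + 10*sqrt(2)*l^2 + 329*l^2 - 48*l + 70*sqrt(2)*l - 336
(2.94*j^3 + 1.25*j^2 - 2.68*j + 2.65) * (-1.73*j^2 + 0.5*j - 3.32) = -5.0862*j^5 - 0.6925*j^4 - 4.4994*j^3 - 10.0745*j^2 + 10.2226*j - 8.798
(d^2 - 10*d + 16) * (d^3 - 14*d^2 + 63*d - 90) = d^5 - 24*d^4 + 219*d^3 - 944*d^2 + 1908*d - 1440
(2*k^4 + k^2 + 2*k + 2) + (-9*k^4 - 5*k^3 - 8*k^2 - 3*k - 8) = -7*k^4 - 5*k^3 - 7*k^2 - k - 6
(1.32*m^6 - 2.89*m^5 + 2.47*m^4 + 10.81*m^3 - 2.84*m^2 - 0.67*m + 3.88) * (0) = 0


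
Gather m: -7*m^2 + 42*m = -7*m^2 + 42*m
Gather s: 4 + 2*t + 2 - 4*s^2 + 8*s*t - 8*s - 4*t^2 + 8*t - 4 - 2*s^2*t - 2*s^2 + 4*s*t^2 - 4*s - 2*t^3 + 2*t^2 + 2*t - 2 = s^2*(-2*t - 6) + s*(4*t^2 + 8*t - 12) - 2*t^3 - 2*t^2 + 12*t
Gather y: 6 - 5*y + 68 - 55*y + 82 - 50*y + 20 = 176 - 110*y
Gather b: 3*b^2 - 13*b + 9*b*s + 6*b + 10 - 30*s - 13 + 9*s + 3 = 3*b^2 + b*(9*s - 7) - 21*s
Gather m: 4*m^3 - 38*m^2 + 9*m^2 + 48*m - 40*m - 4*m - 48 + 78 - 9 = 4*m^3 - 29*m^2 + 4*m + 21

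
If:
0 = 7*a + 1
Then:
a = -1/7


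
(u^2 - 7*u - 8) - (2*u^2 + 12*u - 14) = -u^2 - 19*u + 6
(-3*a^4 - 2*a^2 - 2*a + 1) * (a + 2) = -3*a^5 - 6*a^4 - 2*a^3 - 6*a^2 - 3*a + 2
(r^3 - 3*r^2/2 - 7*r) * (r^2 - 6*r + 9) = r^5 - 15*r^4/2 + 11*r^3 + 57*r^2/2 - 63*r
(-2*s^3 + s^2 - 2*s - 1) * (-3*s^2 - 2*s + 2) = 6*s^5 + s^4 + 9*s^2 - 2*s - 2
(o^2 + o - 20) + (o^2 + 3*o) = 2*o^2 + 4*o - 20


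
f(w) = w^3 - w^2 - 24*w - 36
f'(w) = 3*w^2 - 2*w - 24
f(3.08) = -90.19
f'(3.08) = -1.70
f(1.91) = -78.52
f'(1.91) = -16.88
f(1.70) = -74.78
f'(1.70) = -18.73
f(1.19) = -64.29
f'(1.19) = -22.13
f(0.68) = -52.47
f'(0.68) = -23.97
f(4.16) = -81.15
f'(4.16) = 19.60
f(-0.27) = -29.61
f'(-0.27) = -23.24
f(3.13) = -90.25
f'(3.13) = -0.87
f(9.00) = 396.00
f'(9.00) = 201.00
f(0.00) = -36.00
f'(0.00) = -24.00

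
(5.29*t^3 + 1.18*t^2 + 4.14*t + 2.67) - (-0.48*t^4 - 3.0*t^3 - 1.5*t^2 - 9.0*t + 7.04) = 0.48*t^4 + 8.29*t^3 + 2.68*t^2 + 13.14*t - 4.37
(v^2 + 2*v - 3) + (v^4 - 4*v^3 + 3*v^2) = v^4 - 4*v^3 + 4*v^2 + 2*v - 3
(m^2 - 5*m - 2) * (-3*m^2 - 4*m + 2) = -3*m^4 + 11*m^3 + 28*m^2 - 2*m - 4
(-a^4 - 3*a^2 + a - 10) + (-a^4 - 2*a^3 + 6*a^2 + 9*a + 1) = -2*a^4 - 2*a^3 + 3*a^2 + 10*a - 9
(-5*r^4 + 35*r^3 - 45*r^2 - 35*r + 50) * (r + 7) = -5*r^5 + 200*r^3 - 350*r^2 - 195*r + 350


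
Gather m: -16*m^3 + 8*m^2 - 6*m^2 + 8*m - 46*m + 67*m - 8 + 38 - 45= -16*m^3 + 2*m^2 + 29*m - 15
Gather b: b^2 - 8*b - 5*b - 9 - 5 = b^2 - 13*b - 14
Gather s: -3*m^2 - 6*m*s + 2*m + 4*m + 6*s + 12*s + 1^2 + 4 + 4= -3*m^2 + 6*m + s*(18 - 6*m) + 9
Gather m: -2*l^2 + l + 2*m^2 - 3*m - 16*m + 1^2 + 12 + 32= -2*l^2 + l + 2*m^2 - 19*m + 45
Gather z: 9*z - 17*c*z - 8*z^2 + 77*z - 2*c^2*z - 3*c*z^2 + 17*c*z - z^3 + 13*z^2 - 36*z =-z^3 + z^2*(5 - 3*c) + z*(50 - 2*c^2)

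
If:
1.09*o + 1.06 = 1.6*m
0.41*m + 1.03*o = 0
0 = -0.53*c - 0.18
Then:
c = -0.34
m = 0.52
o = -0.21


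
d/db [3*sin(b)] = 3*cos(b)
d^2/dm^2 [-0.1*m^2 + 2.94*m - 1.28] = -0.200000000000000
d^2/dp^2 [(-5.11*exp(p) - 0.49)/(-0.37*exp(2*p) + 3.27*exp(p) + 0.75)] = (0.699559*exp(4*p) + 6.450913*exp(3*p) + 6.729597*exp(2*p) - 6.74885399999999*exp(p) + 1.67265)*exp(p)/(0.050653*exp(6*p) - 1.342989*exp(5*p) + 11.561094*exp(4*p) - 29.521233*exp(3*p) - 23.43465*exp(2*p) - 5.518125*exp(p) - 0.421875)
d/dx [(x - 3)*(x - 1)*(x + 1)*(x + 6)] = 4*x^3 + 9*x^2 - 38*x - 3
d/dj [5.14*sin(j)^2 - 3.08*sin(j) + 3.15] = (10.28*sin(j) - 3.08)*cos(j)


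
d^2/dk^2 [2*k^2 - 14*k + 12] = 4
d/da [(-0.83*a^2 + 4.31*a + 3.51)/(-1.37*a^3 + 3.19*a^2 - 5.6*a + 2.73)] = (-1.1371*a^4 + 11.8094*a^3 + 5.3252*a^2 - 26.9256*a + 31.4223)/(1.8769*a^6 - 8.7406*a^5 + 25.5201*a^4 - 43.2082*a^3 + 48.7774*a^2 - 30.576*a + 7.4529)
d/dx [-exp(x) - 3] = -exp(x)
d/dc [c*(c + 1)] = 2*c + 1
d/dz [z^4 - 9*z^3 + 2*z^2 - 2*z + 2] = 4*z^3 - 27*z^2 + 4*z - 2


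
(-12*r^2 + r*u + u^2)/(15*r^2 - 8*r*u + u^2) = (-4*r - u)/(5*r - u)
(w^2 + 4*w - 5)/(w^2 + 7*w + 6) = (w^2 + 4*w - 5)/(w^2 + 7*w + 6)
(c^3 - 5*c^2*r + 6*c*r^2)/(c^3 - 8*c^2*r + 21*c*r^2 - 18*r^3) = c/(c - 3*r)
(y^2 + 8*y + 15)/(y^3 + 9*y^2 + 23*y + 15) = 1/(y + 1)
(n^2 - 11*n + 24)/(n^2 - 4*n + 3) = (n - 8)/(n - 1)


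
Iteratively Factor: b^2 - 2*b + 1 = (b - 1)*(b - 1)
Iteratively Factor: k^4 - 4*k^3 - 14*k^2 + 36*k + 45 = (k - 5)*(k^3 + k^2 - 9*k - 9) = (k - 5)*(k + 1)*(k^2 - 9) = (k - 5)*(k + 1)*(k + 3)*(k - 3)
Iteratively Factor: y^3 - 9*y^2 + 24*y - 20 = (y - 2)*(y^2 - 7*y + 10) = (y - 5)*(y - 2)*(y - 2)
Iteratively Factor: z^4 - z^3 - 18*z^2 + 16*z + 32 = (z + 1)*(z^3 - 2*z^2 - 16*z + 32) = (z - 2)*(z + 1)*(z^2 - 16) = (z - 4)*(z - 2)*(z + 1)*(z + 4)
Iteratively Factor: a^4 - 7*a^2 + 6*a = (a - 2)*(a^3 + 2*a^2 - 3*a) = (a - 2)*(a + 3)*(a^2 - a) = a*(a - 2)*(a + 3)*(a - 1)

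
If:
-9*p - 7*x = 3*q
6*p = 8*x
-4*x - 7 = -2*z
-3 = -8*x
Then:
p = 1/2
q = -19/8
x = 3/8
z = 17/4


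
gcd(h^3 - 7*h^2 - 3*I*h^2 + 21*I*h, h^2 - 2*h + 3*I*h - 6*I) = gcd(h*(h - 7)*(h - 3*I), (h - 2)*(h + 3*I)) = 1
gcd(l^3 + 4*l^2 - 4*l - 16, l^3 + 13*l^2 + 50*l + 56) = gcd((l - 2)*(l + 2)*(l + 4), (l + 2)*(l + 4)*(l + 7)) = l^2 + 6*l + 8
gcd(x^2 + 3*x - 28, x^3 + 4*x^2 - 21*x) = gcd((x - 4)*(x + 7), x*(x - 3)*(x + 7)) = x + 7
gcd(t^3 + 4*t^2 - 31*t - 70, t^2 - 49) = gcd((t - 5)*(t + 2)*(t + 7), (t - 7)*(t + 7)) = t + 7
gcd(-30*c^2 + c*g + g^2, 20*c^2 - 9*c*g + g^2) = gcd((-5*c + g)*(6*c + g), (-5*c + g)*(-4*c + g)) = 5*c - g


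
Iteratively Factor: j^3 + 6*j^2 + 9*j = (j + 3)*(j^2 + 3*j) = (j + 3)^2*(j)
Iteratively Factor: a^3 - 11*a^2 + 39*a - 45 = (a - 5)*(a^2 - 6*a + 9) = (a - 5)*(a - 3)*(a - 3)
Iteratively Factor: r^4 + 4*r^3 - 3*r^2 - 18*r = (r - 2)*(r^3 + 6*r^2 + 9*r) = (r - 2)*(r + 3)*(r^2 + 3*r) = (r - 2)*(r + 3)^2*(r)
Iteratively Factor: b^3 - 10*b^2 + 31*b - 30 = (b - 2)*(b^2 - 8*b + 15) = (b - 5)*(b - 2)*(b - 3)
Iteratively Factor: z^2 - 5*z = (z - 5)*(z)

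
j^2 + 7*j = j*(j + 7)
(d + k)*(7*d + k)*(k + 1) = 7*d^2*k + 7*d^2 + 8*d*k^2 + 8*d*k + k^3 + k^2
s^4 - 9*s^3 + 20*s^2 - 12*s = s*(s - 6)*(s - 2)*(s - 1)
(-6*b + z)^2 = 36*b^2 - 12*b*z + z^2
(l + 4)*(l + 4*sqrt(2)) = l^2 + 4*l + 4*sqrt(2)*l + 16*sqrt(2)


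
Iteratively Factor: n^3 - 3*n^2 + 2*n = (n - 1)*(n^2 - 2*n) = (n - 2)*(n - 1)*(n)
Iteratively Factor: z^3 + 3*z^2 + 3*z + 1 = (z + 1)*(z^2 + 2*z + 1) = (z + 1)^2*(z + 1)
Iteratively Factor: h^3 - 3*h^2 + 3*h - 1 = (h - 1)*(h^2 - 2*h + 1) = (h - 1)^2*(h - 1)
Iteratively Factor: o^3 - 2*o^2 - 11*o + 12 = (o + 3)*(o^2 - 5*o + 4) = (o - 4)*(o + 3)*(o - 1)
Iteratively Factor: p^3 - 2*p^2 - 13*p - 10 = (p + 1)*(p^2 - 3*p - 10) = (p - 5)*(p + 1)*(p + 2)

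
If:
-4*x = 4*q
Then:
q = -x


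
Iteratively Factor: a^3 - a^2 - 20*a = (a - 5)*(a^2 + 4*a) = a*(a - 5)*(a + 4)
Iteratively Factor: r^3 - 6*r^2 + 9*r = (r - 3)*(r^2 - 3*r) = r*(r - 3)*(r - 3)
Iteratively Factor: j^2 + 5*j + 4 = (j + 1)*(j + 4)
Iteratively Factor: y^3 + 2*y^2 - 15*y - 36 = (y - 4)*(y^2 + 6*y + 9) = (y - 4)*(y + 3)*(y + 3)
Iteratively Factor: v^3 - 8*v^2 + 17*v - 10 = (v - 5)*(v^2 - 3*v + 2) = (v - 5)*(v - 2)*(v - 1)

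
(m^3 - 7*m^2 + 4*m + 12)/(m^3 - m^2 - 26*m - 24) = (m - 2)/(m + 4)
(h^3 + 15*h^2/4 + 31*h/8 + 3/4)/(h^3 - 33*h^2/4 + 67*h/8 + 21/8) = (2*h^2 + 7*h + 6)/(2*h^2 - 17*h + 21)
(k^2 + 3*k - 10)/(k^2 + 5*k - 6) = (k^2 + 3*k - 10)/(k^2 + 5*k - 6)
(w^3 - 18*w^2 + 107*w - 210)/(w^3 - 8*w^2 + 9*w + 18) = (w^2 - 12*w + 35)/(w^2 - 2*w - 3)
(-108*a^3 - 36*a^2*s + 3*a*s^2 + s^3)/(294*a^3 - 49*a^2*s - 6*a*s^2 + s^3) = (18*a^2 + 9*a*s + s^2)/(-49*a^2 + s^2)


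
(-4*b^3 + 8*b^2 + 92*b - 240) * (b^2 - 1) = -4*b^5 + 8*b^4 + 96*b^3 - 248*b^2 - 92*b + 240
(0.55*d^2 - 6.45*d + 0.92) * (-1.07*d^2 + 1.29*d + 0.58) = -0.5885*d^4 + 7.611*d^3 - 8.9859*d^2 - 2.5542*d + 0.5336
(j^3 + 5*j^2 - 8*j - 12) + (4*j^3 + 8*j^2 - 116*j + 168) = 5*j^3 + 13*j^2 - 124*j + 156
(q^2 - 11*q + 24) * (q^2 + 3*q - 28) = q^4 - 8*q^3 - 37*q^2 + 380*q - 672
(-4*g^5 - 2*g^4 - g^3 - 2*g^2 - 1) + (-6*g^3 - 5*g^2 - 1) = -4*g^5 - 2*g^4 - 7*g^3 - 7*g^2 - 2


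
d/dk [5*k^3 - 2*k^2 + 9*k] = 15*k^2 - 4*k + 9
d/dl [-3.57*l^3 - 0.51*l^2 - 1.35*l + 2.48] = -10.71*l^2 - 1.02*l - 1.35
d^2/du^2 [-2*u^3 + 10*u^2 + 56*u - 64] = 20 - 12*u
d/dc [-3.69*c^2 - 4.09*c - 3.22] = -7.38*c - 4.09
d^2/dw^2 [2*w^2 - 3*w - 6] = 4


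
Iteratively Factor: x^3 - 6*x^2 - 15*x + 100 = (x - 5)*(x^2 - x - 20) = (x - 5)*(x + 4)*(x - 5)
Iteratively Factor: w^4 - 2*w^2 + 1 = (w + 1)*(w^3 - w^2 - w + 1) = (w + 1)^2*(w^2 - 2*w + 1) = (w - 1)*(w + 1)^2*(w - 1)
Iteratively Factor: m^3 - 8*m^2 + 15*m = (m - 3)*(m^2 - 5*m) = (m - 5)*(m - 3)*(m)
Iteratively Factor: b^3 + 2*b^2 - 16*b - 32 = (b + 4)*(b^2 - 2*b - 8) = (b + 2)*(b + 4)*(b - 4)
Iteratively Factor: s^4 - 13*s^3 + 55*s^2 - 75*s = (s - 5)*(s^3 - 8*s^2 + 15*s) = s*(s - 5)*(s^2 - 8*s + 15) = s*(s - 5)*(s - 3)*(s - 5)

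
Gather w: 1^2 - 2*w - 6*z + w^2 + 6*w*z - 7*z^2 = w^2 + w*(6*z - 2) - 7*z^2 - 6*z + 1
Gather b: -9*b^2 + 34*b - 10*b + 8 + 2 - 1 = -9*b^2 + 24*b + 9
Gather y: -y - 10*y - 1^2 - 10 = -11*y - 11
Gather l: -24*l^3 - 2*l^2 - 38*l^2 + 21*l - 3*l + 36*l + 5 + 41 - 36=-24*l^3 - 40*l^2 + 54*l + 10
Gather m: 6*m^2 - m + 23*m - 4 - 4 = 6*m^2 + 22*m - 8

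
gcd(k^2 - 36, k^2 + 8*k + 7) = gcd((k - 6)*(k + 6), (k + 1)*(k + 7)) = 1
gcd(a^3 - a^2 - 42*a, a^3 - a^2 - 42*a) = a^3 - a^2 - 42*a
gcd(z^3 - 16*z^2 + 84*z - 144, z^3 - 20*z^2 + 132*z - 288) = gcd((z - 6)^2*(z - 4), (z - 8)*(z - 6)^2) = z^2 - 12*z + 36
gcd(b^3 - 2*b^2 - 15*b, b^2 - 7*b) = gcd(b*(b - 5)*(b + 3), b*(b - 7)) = b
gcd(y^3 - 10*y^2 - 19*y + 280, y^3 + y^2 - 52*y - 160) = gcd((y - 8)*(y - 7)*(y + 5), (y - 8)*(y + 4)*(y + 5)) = y^2 - 3*y - 40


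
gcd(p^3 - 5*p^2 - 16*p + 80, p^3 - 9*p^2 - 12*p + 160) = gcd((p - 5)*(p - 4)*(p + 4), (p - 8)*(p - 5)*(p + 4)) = p^2 - p - 20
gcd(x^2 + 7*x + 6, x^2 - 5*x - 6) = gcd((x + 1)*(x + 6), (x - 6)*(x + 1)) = x + 1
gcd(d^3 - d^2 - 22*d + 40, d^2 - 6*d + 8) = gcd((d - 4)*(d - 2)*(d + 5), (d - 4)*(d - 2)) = d^2 - 6*d + 8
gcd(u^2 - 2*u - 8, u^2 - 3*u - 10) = u + 2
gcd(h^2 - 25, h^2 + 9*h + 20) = h + 5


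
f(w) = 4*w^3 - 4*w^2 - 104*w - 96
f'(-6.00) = 376.00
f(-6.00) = -480.00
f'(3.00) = -20.00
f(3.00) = -336.00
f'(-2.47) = -11.03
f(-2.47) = 76.20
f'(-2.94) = 23.24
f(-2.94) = 73.54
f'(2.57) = -45.30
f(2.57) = -321.80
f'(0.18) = -105.05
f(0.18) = -114.83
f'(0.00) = -104.00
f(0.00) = -96.00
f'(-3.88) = 107.69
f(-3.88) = 13.66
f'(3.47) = 12.73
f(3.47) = -337.92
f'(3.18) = -8.09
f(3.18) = -338.54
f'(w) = 12*w^2 - 8*w - 104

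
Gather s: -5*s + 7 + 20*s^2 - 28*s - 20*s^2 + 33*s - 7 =0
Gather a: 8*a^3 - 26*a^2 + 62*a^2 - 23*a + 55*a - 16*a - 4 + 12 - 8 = 8*a^3 + 36*a^2 + 16*a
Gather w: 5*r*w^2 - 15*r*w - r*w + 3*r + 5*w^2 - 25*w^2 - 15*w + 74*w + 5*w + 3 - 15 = 3*r + w^2*(5*r - 20) + w*(64 - 16*r) - 12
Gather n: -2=-2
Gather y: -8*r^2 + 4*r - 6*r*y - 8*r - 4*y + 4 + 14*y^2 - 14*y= -8*r^2 - 4*r + 14*y^2 + y*(-6*r - 18) + 4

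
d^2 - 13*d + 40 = (d - 8)*(d - 5)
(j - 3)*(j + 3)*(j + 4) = j^3 + 4*j^2 - 9*j - 36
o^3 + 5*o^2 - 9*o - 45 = (o - 3)*(o + 3)*(o + 5)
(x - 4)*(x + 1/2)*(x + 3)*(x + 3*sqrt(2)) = x^4 - x^3/2 + 3*sqrt(2)*x^3 - 25*x^2/2 - 3*sqrt(2)*x^2/2 - 75*sqrt(2)*x/2 - 6*x - 18*sqrt(2)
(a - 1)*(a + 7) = a^2 + 6*a - 7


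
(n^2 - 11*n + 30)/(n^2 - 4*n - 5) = (n - 6)/(n + 1)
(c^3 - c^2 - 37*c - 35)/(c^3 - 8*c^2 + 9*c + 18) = (c^2 - 2*c - 35)/(c^2 - 9*c + 18)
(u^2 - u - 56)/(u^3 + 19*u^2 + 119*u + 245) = (u - 8)/(u^2 + 12*u + 35)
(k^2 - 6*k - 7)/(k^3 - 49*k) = (k + 1)/(k*(k + 7))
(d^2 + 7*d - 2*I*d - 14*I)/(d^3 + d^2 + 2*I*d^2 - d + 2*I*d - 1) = (d^2 + d*(7 - 2*I) - 14*I)/(d^3 + d^2*(1 + 2*I) + d*(-1 + 2*I) - 1)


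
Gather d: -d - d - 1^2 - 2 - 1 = -2*d - 4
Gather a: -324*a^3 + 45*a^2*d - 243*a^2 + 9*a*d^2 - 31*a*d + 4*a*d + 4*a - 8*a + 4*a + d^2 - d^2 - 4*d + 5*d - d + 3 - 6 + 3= -324*a^3 + a^2*(45*d - 243) + a*(9*d^2 - 27*d)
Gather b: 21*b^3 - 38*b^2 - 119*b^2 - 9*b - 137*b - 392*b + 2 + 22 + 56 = 21*b^3 - 157*b^2 - 538*b + 80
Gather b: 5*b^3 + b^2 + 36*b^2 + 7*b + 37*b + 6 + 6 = 5*b^3 + 37*b^2 + 44*b + 12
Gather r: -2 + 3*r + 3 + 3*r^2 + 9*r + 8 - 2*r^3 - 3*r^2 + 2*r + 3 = -2*r^3 + 14*r + 12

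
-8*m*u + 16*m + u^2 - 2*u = (-8*m + u)*(u - 2)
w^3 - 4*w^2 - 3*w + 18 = (w - 3)^2*(w + 2)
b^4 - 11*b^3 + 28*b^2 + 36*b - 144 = (b - 6)*(b - 4)*(b - 3)*(b + 2)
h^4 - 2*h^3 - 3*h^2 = h^2*(h - 3)*(h + 1)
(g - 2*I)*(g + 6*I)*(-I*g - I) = -I*g^3 + 4*g^2 - I*g^2 + 4*g - 12*I*g - 12*I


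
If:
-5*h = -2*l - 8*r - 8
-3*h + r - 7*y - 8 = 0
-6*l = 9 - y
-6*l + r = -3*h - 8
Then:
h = -2983/672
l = -1955/1344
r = -191/56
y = 61/224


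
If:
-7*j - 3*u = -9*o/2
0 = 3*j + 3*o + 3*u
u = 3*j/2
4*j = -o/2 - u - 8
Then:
No Solution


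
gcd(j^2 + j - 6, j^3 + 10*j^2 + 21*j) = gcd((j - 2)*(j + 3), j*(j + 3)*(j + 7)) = j + 3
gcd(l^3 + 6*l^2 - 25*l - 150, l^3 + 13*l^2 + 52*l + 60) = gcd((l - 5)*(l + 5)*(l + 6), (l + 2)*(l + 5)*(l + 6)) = l^2 + 11*l + 30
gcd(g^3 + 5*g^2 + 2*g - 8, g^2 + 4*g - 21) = 1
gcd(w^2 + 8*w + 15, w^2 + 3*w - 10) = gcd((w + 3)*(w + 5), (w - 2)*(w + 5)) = w + 5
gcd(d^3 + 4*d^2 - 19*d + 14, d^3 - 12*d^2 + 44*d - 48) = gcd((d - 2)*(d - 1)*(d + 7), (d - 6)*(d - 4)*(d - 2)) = d - 2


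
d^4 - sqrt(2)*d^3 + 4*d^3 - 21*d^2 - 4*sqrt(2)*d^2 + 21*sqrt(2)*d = d*(d - 3)*(d + 7)*(d - sqrt(2))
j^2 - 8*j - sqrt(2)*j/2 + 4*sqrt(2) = (j - 8)*(j - sqrt(2)/2)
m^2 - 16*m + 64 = (m - 8)^2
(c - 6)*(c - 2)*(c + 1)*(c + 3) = c^4 - 4*c^3 - 17*c^2 + 24*c + 36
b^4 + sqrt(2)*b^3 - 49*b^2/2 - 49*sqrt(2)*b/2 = b*(b - 7*sqrt(2)/2)*(b + sqrt(2))*(b + 7*sqrt(2)/2)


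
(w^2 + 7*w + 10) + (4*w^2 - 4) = 5*w^2 + 7*w + 6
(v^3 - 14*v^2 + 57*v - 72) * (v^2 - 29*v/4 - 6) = v^5 - 85*v^4/4 + 305*v^3/2 - 1605*v^2/4 + 180*v + 432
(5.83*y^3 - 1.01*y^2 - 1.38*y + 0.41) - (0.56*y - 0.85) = 5.83*y^3 - 1.01*y^2 - 1.94*y + 1.26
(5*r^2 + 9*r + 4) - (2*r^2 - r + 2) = 3*r^2 + 10*r + 2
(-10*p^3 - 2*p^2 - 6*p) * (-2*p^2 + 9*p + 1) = 20*p^5 - 86*p^4 - 16*p^3 - 56*p^2 - 6*p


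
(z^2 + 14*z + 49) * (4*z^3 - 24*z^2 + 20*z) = 4*z^5 + 32*z^4 - 120*z^3 - 896*z^2 + 980*z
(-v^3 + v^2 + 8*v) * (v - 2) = -v^4 + 3*v^3 + 6*v^2 - 16*v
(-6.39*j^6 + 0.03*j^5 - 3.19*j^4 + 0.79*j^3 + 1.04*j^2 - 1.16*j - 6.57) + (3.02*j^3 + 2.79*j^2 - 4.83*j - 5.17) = -6.39*j^6 + 0.03*j^5 - 3.19*j^4 + 3.81*j^3 + 3.83*j^2 - 5.99*j - 11.74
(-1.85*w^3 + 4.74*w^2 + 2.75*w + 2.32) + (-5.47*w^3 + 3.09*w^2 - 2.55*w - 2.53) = -7.32*w^3 + 7.83*w^2 + 0.2*w - 0.21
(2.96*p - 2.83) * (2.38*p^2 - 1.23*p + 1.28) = 7.0448*p^3 - 10.3762*p^2 + 7.2697*p - 3.6224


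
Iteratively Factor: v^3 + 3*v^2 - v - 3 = (v - 1)*(v^2 + 4*v + 3) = (v - 1)*(v + 1)*(v + 3)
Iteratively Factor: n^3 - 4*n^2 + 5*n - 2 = (n - 1)*(n^2 - 3*n + 2) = (n - 1)^2*(n - 2)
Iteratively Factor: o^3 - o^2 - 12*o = (o - 4)*(o^2 + 3*o) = (o - 4)*(o + 3)*(o)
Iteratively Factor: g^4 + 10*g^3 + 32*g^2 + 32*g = (g + 4)*(g^3 + 6*g^2 + 8*g) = (g + 4)^2*(g^2 + 2*g) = (g + 2)*(g + 4)^2*(g)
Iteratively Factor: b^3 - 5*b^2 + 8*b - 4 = (b - 1)*(b^2 - 4*b + 4) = (b - 2)*(b - 1)*(b - 2)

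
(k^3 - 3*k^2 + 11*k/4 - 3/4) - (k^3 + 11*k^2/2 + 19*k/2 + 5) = -17*k^2/2 - 27*k/4 - 23/4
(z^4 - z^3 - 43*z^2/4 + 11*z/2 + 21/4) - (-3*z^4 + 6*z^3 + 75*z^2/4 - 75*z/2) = 4*z^4 - 7*z^3 - 59*z^2/2 + 43*z + 21/4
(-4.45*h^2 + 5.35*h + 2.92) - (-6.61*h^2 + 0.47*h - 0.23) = 2.16*h^2 + 4.88*h + 3.15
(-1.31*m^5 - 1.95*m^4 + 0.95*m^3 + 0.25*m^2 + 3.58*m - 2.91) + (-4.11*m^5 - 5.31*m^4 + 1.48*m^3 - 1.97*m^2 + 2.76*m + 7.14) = -5.42*m^5 - 7.26*m^4 + 2.43*m^3 - 1.72*m^2 + 6.34*m + 4.23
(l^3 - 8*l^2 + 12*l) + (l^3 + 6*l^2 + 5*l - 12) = 2*l^3 - 2*l^2 + 17*l - 12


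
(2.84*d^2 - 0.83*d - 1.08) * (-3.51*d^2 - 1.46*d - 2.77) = -9.9684*d^4 - 1.2331*d^3 - 2.8642*d^2 + 3.8759*d + 2.9916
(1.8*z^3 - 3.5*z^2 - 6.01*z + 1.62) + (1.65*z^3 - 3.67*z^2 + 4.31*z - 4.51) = 3.45*z^3 - 7.17*z^2 - 1.7*z - 2.89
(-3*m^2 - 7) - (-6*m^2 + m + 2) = 3*m^2 - m - 9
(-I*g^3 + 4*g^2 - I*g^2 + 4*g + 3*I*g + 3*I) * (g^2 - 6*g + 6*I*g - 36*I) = -I*g^5 + 10*g^4 + 5*I*g^4 - 50*g^3 + 33*I*g^3 - 78*g^2 - 135*I*g^2 + 90*g - 162*I*g + 108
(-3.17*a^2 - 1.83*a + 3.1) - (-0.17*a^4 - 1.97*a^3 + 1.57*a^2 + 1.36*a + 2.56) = 0.17*a^4 + 1.97*a^3 - 4.74*a^2 - 3.19*a + 0.54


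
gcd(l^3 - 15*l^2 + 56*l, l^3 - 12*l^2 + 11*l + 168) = l^2 - 15*l + 56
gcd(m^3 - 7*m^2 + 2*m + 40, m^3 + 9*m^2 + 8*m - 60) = 1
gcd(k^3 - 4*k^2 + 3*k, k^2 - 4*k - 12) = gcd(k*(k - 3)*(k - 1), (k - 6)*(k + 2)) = 1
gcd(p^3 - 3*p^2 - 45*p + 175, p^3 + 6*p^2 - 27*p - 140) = p^2 + 2*p - 35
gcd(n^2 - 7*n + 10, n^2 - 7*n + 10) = n^2 - 7*n + 10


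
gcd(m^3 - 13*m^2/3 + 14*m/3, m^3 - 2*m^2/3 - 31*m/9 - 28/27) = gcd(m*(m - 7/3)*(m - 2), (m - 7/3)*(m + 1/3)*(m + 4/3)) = m - 7/3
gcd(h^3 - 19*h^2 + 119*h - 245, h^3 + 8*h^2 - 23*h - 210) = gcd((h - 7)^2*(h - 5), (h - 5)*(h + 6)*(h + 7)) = h - 5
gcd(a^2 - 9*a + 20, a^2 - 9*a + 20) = a^2 - 9*a + 20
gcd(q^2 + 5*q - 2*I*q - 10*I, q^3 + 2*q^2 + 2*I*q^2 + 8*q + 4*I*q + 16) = q - 2*I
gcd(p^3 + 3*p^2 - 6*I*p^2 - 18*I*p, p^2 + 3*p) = p^2 + 3*p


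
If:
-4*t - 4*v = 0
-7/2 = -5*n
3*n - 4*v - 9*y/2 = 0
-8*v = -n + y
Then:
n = 7/10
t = -21/640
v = 21/640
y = 7/16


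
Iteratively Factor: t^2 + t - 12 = (t + 4)*(t - 3)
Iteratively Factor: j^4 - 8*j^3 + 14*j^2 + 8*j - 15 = (j - 1)*(j^3 - 7*j^2 + 7*j + 15) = (j - 3)*(j - 1)*(j^2 - 4*j - 5) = (j - 3)*(j - 1)*(j + 1)*(j - 5)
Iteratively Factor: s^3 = (s)*(s^2) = s^2*(s)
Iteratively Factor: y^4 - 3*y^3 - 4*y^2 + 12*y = (y + 2)*(y^3 - 5*y^2 + 6*y) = (y - 2)*(y + 2)*(y^2 - 3*y) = y*(y - 2)*(y + 2)*(y - 3)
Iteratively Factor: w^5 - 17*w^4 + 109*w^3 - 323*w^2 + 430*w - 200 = (w - 4)*(w^4 - 13*w^3 + 57*w^2 - 95*w + 50) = (w - 5)*(w - 4)*(w^3 - 8*w^2 + 17*w - 10) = (w - 5)*(w - 4)*(w - 2)*(w^2 - 6*w + 5) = (w - 5)^2*(w - 4)*(w - 2)*(w - 1)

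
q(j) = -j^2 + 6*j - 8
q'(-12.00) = 30.00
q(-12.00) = -224.00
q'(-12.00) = 30.00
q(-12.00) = -224.00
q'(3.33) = -0.66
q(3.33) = 0.89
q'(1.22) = 3.56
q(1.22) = -2.17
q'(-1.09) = 8.18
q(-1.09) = -15.73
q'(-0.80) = 7.60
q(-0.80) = -13.44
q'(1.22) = 3.56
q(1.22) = -2.17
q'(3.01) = -0.02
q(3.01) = 1.00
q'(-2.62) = 11.24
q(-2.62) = -30.58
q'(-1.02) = 8.04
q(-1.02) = -15.16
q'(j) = 6 - 2*j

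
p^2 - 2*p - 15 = (p - 5)*(p + 3)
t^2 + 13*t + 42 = (t + 6)*(t + 7)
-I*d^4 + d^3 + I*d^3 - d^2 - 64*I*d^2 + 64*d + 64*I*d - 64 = (d - 8*I)*(d + I)*(d + 8*I)*(-I*d + I)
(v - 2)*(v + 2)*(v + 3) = v^3 + 3*v^2 - 4*v - 12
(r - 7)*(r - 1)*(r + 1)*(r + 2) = r^4 - 5*r^3 - 15*r^2 + 5*r + 14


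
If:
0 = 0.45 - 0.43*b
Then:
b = 1.05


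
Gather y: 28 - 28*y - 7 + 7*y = 21 - 21*y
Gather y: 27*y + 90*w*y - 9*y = y*(90*w + 18)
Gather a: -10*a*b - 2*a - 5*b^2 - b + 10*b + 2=a*(-10*b - 2) - 5*b^2 + 9*b + 2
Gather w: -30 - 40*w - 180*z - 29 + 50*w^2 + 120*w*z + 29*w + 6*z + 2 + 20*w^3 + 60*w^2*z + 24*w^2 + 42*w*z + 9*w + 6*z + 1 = 20*w^3 + w^2*(60*z + 74) + w*(162*z - 2) - 168*z - 56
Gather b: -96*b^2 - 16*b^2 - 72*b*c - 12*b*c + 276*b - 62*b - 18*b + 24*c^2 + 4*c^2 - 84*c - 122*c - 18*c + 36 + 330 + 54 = -112*b^2 + b*(196 - 84*c) + 28*c^2 - 224*c + 420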